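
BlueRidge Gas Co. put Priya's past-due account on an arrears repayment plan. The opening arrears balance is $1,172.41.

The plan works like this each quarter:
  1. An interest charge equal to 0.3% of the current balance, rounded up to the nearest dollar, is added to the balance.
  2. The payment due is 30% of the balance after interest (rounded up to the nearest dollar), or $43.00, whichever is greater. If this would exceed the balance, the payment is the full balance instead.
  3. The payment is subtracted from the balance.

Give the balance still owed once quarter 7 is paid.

Quarter 1: opening $1,172.41; interest $4.00 → $1,176.41; payment $353.00; balance $823.41
Quarter 2: opening $823.41; interest $3.00 → $826.41; payment $248.00; balance $578.41
Quarter 3: opening $578.41; interest $2.00 → $580.41; payment $175.00; balance $405.41
Quarter 4: opening $405.41; interest $2.00 → $407.41; payment $123.00; balance $284.41
Quarter 5: opening $284.41; interest $1.00 → $285.41; payment $86.00; balance $199.41
Quarter 6: opening $199.41; interest $1.00 → $200.41; payment $61.00; balance $139.41
Quarter 7: opening $139.41; interest $1.00 → $140.41; payment $43.00; balance $97.41

$97.41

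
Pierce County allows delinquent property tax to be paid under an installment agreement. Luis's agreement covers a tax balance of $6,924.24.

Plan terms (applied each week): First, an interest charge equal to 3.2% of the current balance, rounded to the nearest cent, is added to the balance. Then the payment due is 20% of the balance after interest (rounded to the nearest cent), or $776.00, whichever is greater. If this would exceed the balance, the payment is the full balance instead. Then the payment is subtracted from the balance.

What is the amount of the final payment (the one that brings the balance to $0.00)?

$405.34

# | Opening | Interest | Payment | End bal
1 | $6,924.24 | $221.58 | $1,429.16 | $5,716.66
2 | $5,716.66 | $182.93 | $1,179.92 | $4,719.67
3 | $4,719.67 | $151.03 | $974.14 | $3,896.56
4 | $3,896.56 | $124.69 | $804.25 | $3,217.00
5 | $3,217.00 | $102.94 | $776.00 | $2,543.94
6 | $2,543.94 | $81.41 | $776.00 | $1,849.35
7 | $1,849.35 | $59.18 | $776.00 | $1,132.53
8 | $1,132.53 | $36.24 | $776.00 | $392.77
9 | $392.77 | $12.57 | $405.34 | $0.00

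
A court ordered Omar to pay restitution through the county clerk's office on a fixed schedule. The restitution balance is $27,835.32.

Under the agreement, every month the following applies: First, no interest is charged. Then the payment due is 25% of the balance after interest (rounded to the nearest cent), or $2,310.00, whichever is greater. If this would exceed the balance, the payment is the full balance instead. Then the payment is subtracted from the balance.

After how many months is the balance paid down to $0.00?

Month 1: $27,835.32 − $6,958.83 → $20,876.49
Month 2: $20,876.49 − $5,219.12 → $15,657.37
Month 3: $15,657.37 − $3,914.34 → $11,743.03
Month 4: $11,743.03 − $2,935.76 → $8,807.27
Month 5: $8,807.27 − $2,310.00 → $6,497.27
Month 6: $6,497.27 − $2,310.00 → $4,187.27
Month 7: $4,187.27 − $2,310.00 → $1,877.27
Month 8: $1,877.27 − $1,877.27 → $0.00
Balance reaches $0.00 in month 8.

8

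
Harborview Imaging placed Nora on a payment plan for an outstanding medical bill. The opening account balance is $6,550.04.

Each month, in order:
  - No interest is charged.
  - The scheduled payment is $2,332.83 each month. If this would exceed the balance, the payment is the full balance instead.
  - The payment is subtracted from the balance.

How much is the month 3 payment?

Month 1: opening $6,550.04; payment $2,332.83; balance $4,217.21
Month 2: opening $4,217.21; payment $2,332.83; balance $1,884.38
Month 3: opening $1,884.38; payment $1,884.38; balance $0.00

$1,884.38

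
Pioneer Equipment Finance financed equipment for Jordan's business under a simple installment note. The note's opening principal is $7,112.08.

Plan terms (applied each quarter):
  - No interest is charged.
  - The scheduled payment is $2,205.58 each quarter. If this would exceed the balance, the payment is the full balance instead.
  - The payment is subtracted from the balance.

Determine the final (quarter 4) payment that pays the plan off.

Quarter 1: opening $7,112.08; payment $2,205.58; balance $4,906.50
Quarter 2: opening $4,906.50; payment $2,205.58; balance $2,700.92
Quarter 3: opening $2,700.92; payment $2,205.58; balance $495.34
Quarter 4: opening $495.34; payment $495.34; balance $0.00

$495.34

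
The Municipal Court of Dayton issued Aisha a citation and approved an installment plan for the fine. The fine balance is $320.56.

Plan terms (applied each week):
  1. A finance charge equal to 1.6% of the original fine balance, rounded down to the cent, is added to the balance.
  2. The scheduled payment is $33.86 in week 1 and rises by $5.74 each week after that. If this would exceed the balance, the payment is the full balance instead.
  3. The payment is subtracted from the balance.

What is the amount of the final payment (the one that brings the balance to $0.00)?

# | Opening | Interest | Payment | End bal
1 | $320.56 | $5.12 | $33.86 | $291.82
2 | $291.82 | $5.12 | $39.60 | $257.34
3 | $257.34 | $5.12 | $45.34 | $217.12
4 | $217.12 | $5.12 | $51.08 | $171.16
5 | $171.16 | $5.12 | $56.82 | $119.46
6 | $119.46 | $5.12 | $62.56 | $62.02
7 | $62.02 | $5.12 | $67.14 | $0.00

$67.14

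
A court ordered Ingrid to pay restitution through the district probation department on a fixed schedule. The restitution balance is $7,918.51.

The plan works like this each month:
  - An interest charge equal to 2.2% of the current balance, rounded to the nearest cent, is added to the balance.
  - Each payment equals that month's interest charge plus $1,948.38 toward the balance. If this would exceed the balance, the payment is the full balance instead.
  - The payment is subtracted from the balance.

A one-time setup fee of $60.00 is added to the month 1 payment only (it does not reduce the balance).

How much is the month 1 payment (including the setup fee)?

$2,182.59

Month 1: $7,918.51 +$174.21 interest = $8,092.72; pay $2,122.59 (+ $60.00 fee) → $5,970.13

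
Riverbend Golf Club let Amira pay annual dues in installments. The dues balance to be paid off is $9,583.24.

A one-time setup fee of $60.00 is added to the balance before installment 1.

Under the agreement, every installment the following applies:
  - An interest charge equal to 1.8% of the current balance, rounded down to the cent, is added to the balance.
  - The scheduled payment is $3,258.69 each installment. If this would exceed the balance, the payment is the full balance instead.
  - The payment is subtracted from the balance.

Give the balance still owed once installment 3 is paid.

$220.29

Installment 1: opening $9,643.24; interest $173.57 → $9,816.81; payment $3,258.69; balance $6,558.12
Installment 2: opening $6,558.12; interest $118.04 → $6,676.16; payment $3,258.69; balance $3,417.47
Installment 3: opening $3,417.47; interest $61.51 → $3,478.98; payment $3,258.69; balance $220.29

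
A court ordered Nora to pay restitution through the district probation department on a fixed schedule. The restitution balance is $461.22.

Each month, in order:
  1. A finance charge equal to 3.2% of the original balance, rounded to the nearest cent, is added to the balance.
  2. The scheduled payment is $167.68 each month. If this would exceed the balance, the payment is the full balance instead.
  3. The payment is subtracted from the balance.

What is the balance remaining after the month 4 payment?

$0.00

# | Opening | Interest | Payment | End bal
1 | $461.22 | $14.76 | $167.68 | $308.30
2 | $308.30 | $14.76 | $167.68 | $155.38
3 | $155.38 | $14.76 | $167.68 | $2.46
4 | $2.46 | $14.76 | $17.22 | $0.00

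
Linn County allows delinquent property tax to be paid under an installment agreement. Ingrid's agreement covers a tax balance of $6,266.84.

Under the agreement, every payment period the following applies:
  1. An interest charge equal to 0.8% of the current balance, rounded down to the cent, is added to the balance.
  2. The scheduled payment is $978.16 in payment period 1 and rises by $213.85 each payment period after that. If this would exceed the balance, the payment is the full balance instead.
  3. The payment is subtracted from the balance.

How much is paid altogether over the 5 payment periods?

# | Opening | Interest | Payment | End bal
1 | $6,266.84 | $50.13 | $978.16 | $5,338.81
2 | $5,338.81 | $42.71 | $1,192.01 | $4,189.51
3 | $4,189.51 | $33.51 | $1,405.86 | $2,817.16
4 | $2,817.16 | $22.53 | $1,619.71 | $1,219.98
5 | $1,219.98 | $9.75 | $1,229.73 | $0.00
Total paid: $6,425.47

$6,425.47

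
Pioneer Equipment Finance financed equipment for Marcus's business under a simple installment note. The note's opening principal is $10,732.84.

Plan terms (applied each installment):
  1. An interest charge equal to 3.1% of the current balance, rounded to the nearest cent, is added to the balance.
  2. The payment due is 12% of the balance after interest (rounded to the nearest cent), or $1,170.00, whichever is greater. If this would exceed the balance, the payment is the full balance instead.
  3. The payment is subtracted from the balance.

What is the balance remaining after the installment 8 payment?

$3,023.77

Installment 1: opening $10,732.84; interest $332.72 → $11,065.56; payment $1,327.87; balance $9,737.69
Installment 2: opening $9,737.69; interest $301.87 → $10,039.56; payment $1,204.75; balance $8,834.81
Installment 3: opening $8,834.81; interest $273.88 → $9,108.69; payment $1,170.00; balance $7,938.69
Installment 4: opening $7,938.69; interest $246.10 → $8,184.79; payment $1,170.00; balance $7,014.79
Installment 5: opening $7,014.79; interest $217.46 → $7,232.25; payment $1,170.00; balance $6,062.25
Installment 6: opening $6,062.25; interest $187.93 → $6,250.18; payment $1,170.00; balance $5,080.18
Installment 7: opening $5,080.18; interest $157.49 → $5,237.67; payment $1,170.00; balance $4,067.67
Installment 8: opening $4,067.67; interest $126.10 → $4,193.77; payment $1,170.00; balance $3,023.77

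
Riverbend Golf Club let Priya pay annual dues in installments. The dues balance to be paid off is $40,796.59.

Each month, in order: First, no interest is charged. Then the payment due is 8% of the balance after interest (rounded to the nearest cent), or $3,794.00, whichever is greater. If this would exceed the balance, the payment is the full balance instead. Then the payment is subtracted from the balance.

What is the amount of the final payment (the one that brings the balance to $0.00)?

# | Opening | Payment | End bal
1 | $40,796.59 | $3,794.00 | $37,002.59
2 | $37,002.59 | $3,794.00 | $33,208.59
3 | $33,208.59 | $3,794.00 | $29,414.59
4 | $29,414.59 | $3,794.00 | $25,620.59
5 | $25,620.59 | $3,794.00 | $21,826.59
6 | $21,826.59 | $3,794.00 | $18,032.59
7 | $18,032.59 | $3,794.00 | $14,238.59
8 | $14,238.59 | $3,794.00 | $10,444.59
9 | $10,444.59 | $3,794.00 | $6,650.59
10 | $6,650.59 | $3,794.00 | $2,856.59
11 | $2,856.59 | $2,856.59 | $0.00

$2,856.59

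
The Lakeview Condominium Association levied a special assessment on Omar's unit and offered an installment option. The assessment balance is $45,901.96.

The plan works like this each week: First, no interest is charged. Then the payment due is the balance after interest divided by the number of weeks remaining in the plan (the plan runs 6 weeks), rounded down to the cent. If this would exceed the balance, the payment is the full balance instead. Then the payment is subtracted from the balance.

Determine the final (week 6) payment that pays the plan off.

$7,650.33

Week 1: $45,901.96 − $7,650.32 → $38,251.64
Week 2: $38,251.64 − $7,650.32 → $30,601.32
Week 3: $30,601.32 − $7,650.33 → $22,950.99
Week 4: $22,950.99 − $7,650.33 → $15,300.66
Week 5: $15,300.66 − $7,650.33 → $7,650.33
Week 6: $7,650.33 − $7,650.33 → $0.00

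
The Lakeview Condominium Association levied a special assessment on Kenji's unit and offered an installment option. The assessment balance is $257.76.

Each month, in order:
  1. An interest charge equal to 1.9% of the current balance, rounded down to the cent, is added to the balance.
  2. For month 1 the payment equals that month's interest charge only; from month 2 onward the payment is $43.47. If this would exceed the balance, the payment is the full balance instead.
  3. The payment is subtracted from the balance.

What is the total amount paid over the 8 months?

Month 1: $257.76 +$4.89 interest = $262.65; pay $4.89 → $257.76
Month 2: $257.76 +$4.89 interest = $262.65; pay $43.47 → $219.18
Month 3: $219.18 +$4.16 interest = $223.34; pay $43.47 → $179.87
Month 4: $179.87 +$3.41 interest = $183.28; pay $43.47 → $139.81
Month 5: $139.81 +$2.65 interest = $142.46; pay $43.47 → $98.99
Month 6: $98.99 +$1.88 interest = $100.87; pay $43.47 → $57.40
Month 7: $57.40 +$1.09 interest = $58.49; pay $43.47 → $15.02
Month 8: $15.02 +$0.28 interest = $15.30; pay $15.30 → $0.00
Total paid: $281.01

$281.01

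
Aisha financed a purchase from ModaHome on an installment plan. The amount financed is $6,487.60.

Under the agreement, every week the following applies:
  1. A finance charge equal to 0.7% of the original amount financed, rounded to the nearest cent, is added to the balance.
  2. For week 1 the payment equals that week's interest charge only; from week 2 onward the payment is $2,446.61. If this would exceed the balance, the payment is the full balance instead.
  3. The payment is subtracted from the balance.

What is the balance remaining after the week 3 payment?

$1,685.20

# | Opening | Interest | Payment | End bal
1 | $6,487.60 | $45.41 | $45.41 | $6,487.60
2 | $6,487.60 | $45.41 | $2,446.61 | $4,086.40
3 | $4,086.40 | $45.41 | $2,446.61 | $1,685.20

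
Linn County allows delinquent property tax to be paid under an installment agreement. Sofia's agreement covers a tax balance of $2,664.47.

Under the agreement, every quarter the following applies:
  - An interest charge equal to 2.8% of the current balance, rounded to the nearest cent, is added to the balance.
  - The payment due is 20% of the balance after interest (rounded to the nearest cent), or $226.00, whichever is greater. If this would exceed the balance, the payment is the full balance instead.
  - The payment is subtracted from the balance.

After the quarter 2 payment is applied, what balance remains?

$1,802.10

Quarter 1: opening $2,664.47; interest $74.61 → $2,739.08; payment $547.82; balance $2,191.26
Quarter 2: opening $2,191.26; interest $61.36 → $2,252.62; payment $450.52; balance $1,802.10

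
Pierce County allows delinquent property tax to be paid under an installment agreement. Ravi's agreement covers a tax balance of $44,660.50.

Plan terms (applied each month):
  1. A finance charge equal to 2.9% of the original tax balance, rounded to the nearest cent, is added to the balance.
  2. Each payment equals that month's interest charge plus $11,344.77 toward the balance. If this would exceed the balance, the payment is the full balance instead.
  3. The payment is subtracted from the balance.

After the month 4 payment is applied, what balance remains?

$0.00

Month 1: opening $44,660.50; interest $1,295.15 → $45,955.65; payment $12,639.92; balance $33,315.73
Month 2: opening $33,315.73; interest $1,295.15 → $34,610.88; payment $12,639.92; balance $21,970.96
Month 3: opening $21,970.96; interest $1,295.15 → $23,266.11; payment $12,639.92; balance $10,626.19
Month 4: opening $10,626.19; interest $1,295.15 → $11,921.34; payment $11,921.34; balance $0.00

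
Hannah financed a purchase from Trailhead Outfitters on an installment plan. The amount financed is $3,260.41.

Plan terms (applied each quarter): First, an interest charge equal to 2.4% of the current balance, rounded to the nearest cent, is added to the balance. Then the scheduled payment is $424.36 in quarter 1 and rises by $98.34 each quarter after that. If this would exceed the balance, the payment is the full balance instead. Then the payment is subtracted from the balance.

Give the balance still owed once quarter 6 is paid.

Quarter 1: opening $3,260.41; interest $78.25 → $3,338.66; payment $424.36; balance $2,914.30
Quarter 2: opening $2,914.30; interest $69.94 → $2,984.24; payment $522.70; balance $2,461.54
Quarter 3: opening $2,461.54; interest $59.08 → $2,520.62; payment $621.04; balance $1,899.58
Quarter 4: opening $1,899.58; interest $45.59 → $1,945.17; payment $719.38; balance $1,225.79
Quarter 5: opening $1,225.79; interest $29.42 → $1,255.21; payment $817.72; balance $437.49
Quarter 6: opening $437.49; interest $10.50 → $447.99; payment $447.99; balance $0.00

$0.00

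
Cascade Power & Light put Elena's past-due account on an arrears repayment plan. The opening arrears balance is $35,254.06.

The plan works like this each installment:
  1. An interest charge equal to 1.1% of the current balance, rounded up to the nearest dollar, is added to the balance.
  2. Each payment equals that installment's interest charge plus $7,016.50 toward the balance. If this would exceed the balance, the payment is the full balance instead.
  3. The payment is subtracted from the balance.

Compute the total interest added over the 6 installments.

$1,172.00

Installment 1: opening $35,254.06; interest $388.00 → $35,642.06; payment $7,404.50; balance $28,237.56
Installment 2: opening $28,237.56; interest $311.00 → $28,548.56; payment $7,327.50; balance $21,221.06
Installment 3: opening $21,221.06; interest $234.00 → $21,455.06; payment $7,250.50; balance $14,204.56
Installment 4: opening $14,204.56; interest $157.00 → $14,361.56; payment $7,173.50; balance $7,188.06
Installment 5: opening $7,188.06; interest $80.00 → $7,268.06; payment $7,096.50; balance $171.56
Installment 6: opening $171.56; interest $2.00 → $173.56; payment $173.56; balance $0.00
Total interest: $388.00 + $311.00 + $234.00 + $157.00 + $80.00 + $2.00 = $1,172.00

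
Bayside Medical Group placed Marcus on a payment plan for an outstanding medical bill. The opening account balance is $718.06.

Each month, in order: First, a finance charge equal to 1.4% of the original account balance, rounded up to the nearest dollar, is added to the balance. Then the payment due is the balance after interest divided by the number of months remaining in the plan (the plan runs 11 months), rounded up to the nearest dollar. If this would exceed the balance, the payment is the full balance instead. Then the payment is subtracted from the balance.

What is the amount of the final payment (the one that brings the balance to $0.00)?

$96.06

Month 1: opening $718.06; interest $11.00 → $729.06; payment $67.00; balance $662.06
Month 2: opening $662.06; interest $11.00 → $673.06; payment $68.00; balance $605.06
Month 3: opening $605.06; interest $11.00 → $616.06; payment $69.00; balance $547.06
Month 4: opening $547.06; interest $11.00 → $558.06; payment $70.00; balance $488.06
Month 5: opening $488.06; interest $11.00 → $499.06; payment $72.00; balance $427.06
Month 6: opening $427.06; interest $11.00 → $438.06; payment $74.00; balance $364.06
Month 7: opening $364.06; interest $11.00 → $375.06; payment $76.00; balance $299.06
Month 8: opening $299.06; interest $11.00 → $310.06; payment $78.00; balance $232.06
Month 9: opening $232.06; interest $11.00 → $243.06; payment $82.00; balance $161.06
Month 10: opening $161.06; interest $11.00 → $172.06; payment $87.00; balance $85.06
Month 11: opening $85.06; interest $11.00 → $96.06; payment $96.06; balance $0.00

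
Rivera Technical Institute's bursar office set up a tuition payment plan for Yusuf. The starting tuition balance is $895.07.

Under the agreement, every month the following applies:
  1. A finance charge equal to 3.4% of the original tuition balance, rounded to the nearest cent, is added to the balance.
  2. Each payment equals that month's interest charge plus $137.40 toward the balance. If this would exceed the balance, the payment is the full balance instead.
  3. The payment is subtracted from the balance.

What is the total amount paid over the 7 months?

$1,108.08

Month 1: opening $895.07; interest $30.43 → $925.50; payment $167.83; balance $757.67
Month 2: opening $757.67; interest $30.43 → $788.10; payment $167.83; balance $620.27
Month 3: opening $620.27; interest $30.43 → $650.70; payment $167.83; balance $482.87
Month 4: opening $482.87; interest $30.43 → $513.30; payment $167.83; balance $345.47
Month 5: opening $345.47; interest $30.43 → $375.90; payment $167.83; balance $208.07
Month 6: opening $208.07; interest $30.43 → $238.50; payment $167.83; balance $70.67
Month 7: opening $70.67; interest $30.43 → $101.10; payment $101.10; balance $0.00
Total paid: $1,108.08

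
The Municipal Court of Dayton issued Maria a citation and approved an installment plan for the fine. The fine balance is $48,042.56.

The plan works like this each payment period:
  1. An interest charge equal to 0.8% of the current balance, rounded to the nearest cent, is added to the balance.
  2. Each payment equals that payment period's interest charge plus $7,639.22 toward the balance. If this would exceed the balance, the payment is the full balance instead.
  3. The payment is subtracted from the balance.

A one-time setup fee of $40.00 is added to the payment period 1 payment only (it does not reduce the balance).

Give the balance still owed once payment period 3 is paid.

Payment period 1: opening $48,042.56; interest $384.34 → $48,426.90; payment $8,023.56 (+ $40.00 fee); balance $40,403.34
Payment period 2: opening $40,403.34; interest $323.23 → $40,726.57; payment $7,962.45; balance $32,764.12
Payment period 3: opening $32,764.12; interest $262.11 → $33,026.23; payment $7,901.33; balance $25,124.90

$25,124.90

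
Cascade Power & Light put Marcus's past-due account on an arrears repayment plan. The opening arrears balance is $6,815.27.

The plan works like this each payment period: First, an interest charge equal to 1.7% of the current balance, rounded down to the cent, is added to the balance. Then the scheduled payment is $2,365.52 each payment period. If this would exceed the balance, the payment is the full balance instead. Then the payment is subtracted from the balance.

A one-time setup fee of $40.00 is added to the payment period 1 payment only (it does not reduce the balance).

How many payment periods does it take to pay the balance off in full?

Payment period 1: opening $6,815.27; interest $115.85 → $6,931.12; payment $2,365.52 (+ $40.00 fee); balance $4,565.60
Payment period 2: opening $4,565.60; interest $77.61 → $4,643.21; payment $2,365.52; balance $2,277.69
Payment period 3: opening $2,277.69; interest $38.72 → $2,316.41; payment $2,316.41; balance $0.00
Balance reaches $0.00 in payment period 3.

3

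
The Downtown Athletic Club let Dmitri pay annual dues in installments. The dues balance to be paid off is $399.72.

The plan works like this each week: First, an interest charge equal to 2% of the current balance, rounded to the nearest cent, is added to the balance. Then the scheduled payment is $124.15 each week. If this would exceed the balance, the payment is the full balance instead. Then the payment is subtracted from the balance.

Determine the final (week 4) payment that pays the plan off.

$45.11

Week 1: opening $399.72; interest $7.99 → $407.71; payment $124.15; balance $283.56
Week 2: opening $283.56; interest $5.67 → $289.23; payment $124.15; balance $165.08
Week 3: opening $165.08; interest $3.30 → $168.38; payment $124.15; balance $44.23
Week 4: opening $44.23; interest $0.88 → $45.11; payment $45.11; balance $0.00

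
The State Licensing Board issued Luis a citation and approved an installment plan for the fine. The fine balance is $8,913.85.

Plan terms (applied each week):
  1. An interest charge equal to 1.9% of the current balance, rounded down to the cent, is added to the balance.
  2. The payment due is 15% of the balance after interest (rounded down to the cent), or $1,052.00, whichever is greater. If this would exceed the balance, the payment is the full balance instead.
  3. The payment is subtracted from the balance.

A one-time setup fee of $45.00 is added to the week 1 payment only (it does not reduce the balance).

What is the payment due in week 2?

Week 1: $8,913.85 +$169.36 interest = $9,083.21; pay $1,362.48 (+ $45.00 fee) → $7,720.73
Week 2: $7,720.73 +$146.69 interest = $7,867.42; pay $1,180.11 → $6,687.31

$1,180.11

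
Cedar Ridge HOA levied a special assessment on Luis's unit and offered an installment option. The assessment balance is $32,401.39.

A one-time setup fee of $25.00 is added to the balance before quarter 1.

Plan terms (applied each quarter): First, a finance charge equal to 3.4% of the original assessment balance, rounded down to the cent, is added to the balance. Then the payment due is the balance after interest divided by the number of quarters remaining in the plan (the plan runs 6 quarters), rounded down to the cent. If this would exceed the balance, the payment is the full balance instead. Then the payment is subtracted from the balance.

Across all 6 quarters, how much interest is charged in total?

$6,609.84

Quarter 1: $32,426.39 +$1,101.64 interest = $33,528.03; pay $5,588.00 → $27,940.03
Quarter 2: $27,940.03 +$1,101.64 interest = $29,041.67; pay $5,808.33 → $23,233.34
Quarter 3: $23,233.34 +$1,101.64 interest = $24,334.98; pay $6,083.74 → $18,251.24
Quarter 4: $18,251.24 +$1,101.64 interest = $19,352.88; pay $6,450.96 → $12,901.92
Quarter 5: $12,901.92 +$1,101.64 interest = $14,003.56; pay $7,001.78 → $7,001.78
Quarter 6: $7,001.78 +$1,101.64 interest = $8,103.42; pay $8,103.42 → $0.00
Total interest: $1,101.64 + $1,101.64 + $1,101.64 + $1,101.64 + $1,101.64 + $1,101.64 = $6,609.84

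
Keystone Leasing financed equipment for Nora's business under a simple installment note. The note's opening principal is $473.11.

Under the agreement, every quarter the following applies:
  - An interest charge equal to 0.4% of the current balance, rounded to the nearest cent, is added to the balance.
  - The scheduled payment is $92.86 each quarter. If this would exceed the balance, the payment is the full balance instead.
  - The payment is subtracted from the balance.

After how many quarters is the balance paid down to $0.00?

Quarter 1: opening $473.11; interest $1.89 → $475.00; payment $92.86; balance $382.14
Quarter 2: opening $382.14; interest $1.53 → $383.67; payment $92.86; balance $290.81
Quarter 3: opening $290.81; interest $1.16 → $291.97; payment $92.86; balance $199.11
Quarter 4: opening $199.11; interest $0.80 → $199.91; payment $92.86; balance $107.05
Quarter 5: opening $107.05; interest $0.43 → $107.48; payment $92.86; balance $14.62
Quarter 6: opening $14.62; interest $0.06 → $14.68; payment $14.68; balance $0.00
Balance reaches $0.00 in quarter 6.

6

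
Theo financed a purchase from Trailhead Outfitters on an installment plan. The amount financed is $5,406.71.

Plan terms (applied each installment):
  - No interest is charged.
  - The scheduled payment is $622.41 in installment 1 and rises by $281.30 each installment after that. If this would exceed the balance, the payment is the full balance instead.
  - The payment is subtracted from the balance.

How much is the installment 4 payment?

Installment 1: opening $5,406.71; payment $622.41; balance $4,784.30
Installment 2: opening $4,784.30; payment $903.71; balance $3,880.59
Installment 3: opening $3,880.59; payment $1,185.01; balance $2,695.58
Installment 4: opening $2,695.58; payment $1,466.31; balance $1,229.27

$1,466.31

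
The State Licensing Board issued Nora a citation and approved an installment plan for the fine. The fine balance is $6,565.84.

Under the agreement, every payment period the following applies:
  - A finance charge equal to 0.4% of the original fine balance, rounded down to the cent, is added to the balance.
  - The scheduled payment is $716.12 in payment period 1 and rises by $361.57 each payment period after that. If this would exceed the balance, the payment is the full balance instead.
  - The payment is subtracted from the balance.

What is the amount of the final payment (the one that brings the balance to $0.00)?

Payment period 1: opening $6,565.84; interest $26.26 → $6,592.10; payment $716.12; balance $5,875.98
Payment period 2: opening $5,875.98; interest $26.26 → $5,902.24; payment $1,077.69; balance $4,824.55
Payment period 3: opening $4,824.55; interest $26.26 → $4,850.81; payment $1,439.26; balance $3,411.55
Payment period 4: opening $3,411.55; interest $26.26 → $3,437.81; payment $1,800.83; balance $1,636.98
Payment period 5: opening $1,636.98; interest $26.26 → $1,663.24; payment $1,663.24; balance $0.00

$1,663.24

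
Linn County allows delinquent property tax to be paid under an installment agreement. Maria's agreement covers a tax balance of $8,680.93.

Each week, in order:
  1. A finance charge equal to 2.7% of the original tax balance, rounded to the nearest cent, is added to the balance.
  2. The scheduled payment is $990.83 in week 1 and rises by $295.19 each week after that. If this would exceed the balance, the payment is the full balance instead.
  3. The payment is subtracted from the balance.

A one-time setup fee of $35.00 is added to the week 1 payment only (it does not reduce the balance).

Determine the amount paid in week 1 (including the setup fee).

$1,025.83

Week 1: $8,680.93 +$234.39 interest = $8,915.32; pay $990.83 (+ $35.00 fee) → $7,924.49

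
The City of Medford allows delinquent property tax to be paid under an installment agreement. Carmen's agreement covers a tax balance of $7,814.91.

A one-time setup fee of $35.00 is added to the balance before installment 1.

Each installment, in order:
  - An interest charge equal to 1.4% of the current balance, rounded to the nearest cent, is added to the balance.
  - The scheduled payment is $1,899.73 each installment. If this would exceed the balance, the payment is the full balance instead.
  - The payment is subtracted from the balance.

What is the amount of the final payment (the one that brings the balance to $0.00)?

$546.37

# | Opening | Interest | Payment | End bal
1 | $7,849.91 | $109.90 | $1,899.73 | $6,060.08
2 | $6,060.08 | $84.84 | $1,899.73 | $4,245.19
3 | $4,245.19 | $59.43 | $1,899.73 | $2,404.89
4 | $2,404.89 | $33.67 | $1,899.73 | $538.83
5 | $538.83 | $7.54 | $546.37 | $0.00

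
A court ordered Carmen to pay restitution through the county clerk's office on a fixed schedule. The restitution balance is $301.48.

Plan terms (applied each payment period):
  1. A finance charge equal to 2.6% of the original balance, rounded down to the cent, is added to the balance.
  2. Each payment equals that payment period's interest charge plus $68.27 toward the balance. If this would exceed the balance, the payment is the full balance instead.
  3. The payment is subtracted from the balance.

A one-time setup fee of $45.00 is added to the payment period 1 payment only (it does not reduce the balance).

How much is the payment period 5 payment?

$36.23

# | Opening | Interest | Payment | Fee | End bal
1 | $301.48 | $7.83 | $76.10 | $45.00 | $233.21
2 | $233.21 | $7.83 | $76.10 | — | $164.94
3 | $164.94 | $7.83 | $76.10 | — | $96.67
4 | $96.67 | $7.83 | $76.10 | — | $28.40
5 | $28.40 | $7.83 | $36.23 | — | $0.00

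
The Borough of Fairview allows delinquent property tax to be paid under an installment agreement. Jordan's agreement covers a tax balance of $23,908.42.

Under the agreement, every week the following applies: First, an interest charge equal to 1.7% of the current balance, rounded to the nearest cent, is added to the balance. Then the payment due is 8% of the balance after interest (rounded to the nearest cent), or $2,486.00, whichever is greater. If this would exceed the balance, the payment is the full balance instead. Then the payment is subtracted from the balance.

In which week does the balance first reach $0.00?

Week 1: opening $23,908.42; interest $406.44 → $24,314.86; payment $2,486.00; balance $21,828.86
Week 2: opening $21,828.86; interest $371.09 → $22,199.95; payment $2,486.00; balance $19,713.95
Week 3: opening $19,713.95; interest $335.14 → $20,049.09; payment $2,486.00; balance $17,563.09
Week 4: opening $17,563.09; interest $298.57 → $17,861.66; payment $2,486.00; balance $15,375.66
Week 5: opening $15,375.66; interest $261.39 → $15,637.05; payment $2,486.00; balance $13,151.05
Week 6: opening $13,151.05; interest $223.57 → $13,374.62; payment $2,486.00; balance $10,888.62
Week 7: opening $10,888.62; interest $185.11 → $11,073.73; payment $2,486.00; balance $8,587.73
Week 8: opening $8,587.73; interest $145.99 → $8,733.72; payment $2,486.00; balance $6,247.72
Week 9: opening $6,247.72; interest $106.21 → $6,353.93; payment $2,486.00; balance $3,867.93
Week 10: opening $3,867.93; interest $65.75 → $3,933.68; payment $2,486.00; balance $1,447.68
Week 11: opening $1,447.68; interest $24.61 → $1,472.29; payment $1,472.29; balance $0.00
Balance reaches $0.00 in week 11.

11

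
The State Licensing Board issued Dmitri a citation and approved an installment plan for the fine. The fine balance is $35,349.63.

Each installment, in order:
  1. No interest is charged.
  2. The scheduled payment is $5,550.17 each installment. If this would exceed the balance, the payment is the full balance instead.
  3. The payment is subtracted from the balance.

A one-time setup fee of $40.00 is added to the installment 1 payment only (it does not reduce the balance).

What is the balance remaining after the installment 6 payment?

Installment 1: $35,349.63 − $5,550.17 (+ $40.00 fee) → $29,799.46
Installment 2: $29,799.46 − $5,550.17 → $24,249.29
Installment 3: $24,249.29 − $5,550.17 → $18,699.12
Installment 4: $18,699.12 − $5,550.17 → $13,148.95
Installment 5: $13,148.95 − $5,550.17 → $7,598.78
Installment 6: $7,598.78 − $5,550.17 → $2,048.61

$2,048.61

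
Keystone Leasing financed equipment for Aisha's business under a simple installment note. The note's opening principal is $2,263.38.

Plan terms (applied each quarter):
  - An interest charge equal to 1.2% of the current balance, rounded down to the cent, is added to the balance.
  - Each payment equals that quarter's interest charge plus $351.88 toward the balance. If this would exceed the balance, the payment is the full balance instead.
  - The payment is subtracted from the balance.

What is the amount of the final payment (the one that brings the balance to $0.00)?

Quarter 1: opening $2,263.38; interest $27.16 → $2,290.54; payment $379.04; balance $1,911.50
Quarter 2: opening $1,911.50; interest $22.93 → $1,934.43; payment $374.81; balance $1,559.62
Quarter 3: opening $1,559.62; interest $18.71 → $1,578.33; payment $370.59; balance $1,207.74
Quarter 4: opening $1,207.74; interest $14.49 → $1,222.23; payment $366.37; balance $855.86
Quarter 5: opening $855.86; interest $10.27 → $866.13; payment $362.15; balance $503.98
Quarter 6: opening $503.98; interest $6.04 → $510.02; payment $357.92; balance $152.10
Quarter 7: opening $152.10; interest $1.82 → $153.92; payment $153.92; balance $0.00

$153.92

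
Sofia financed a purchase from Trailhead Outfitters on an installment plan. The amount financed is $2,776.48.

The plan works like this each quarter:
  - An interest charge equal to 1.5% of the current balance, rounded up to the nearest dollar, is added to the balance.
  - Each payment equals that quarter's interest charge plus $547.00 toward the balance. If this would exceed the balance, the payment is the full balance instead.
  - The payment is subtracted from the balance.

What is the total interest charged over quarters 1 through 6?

$130.00

Quarter 1: $2,776.48 +$42.00 interest = $2,818.48; pay $589.00 → $2,229.48
Quarter 2: $2,229.48 +$34.00 interest = $2,263.48; pay $581.00 → $1,682.48
Quarter 3: $1,682.48 +$26.00 interest = $1,708.48; pay $573.00 → $1,135.48
Quarter 4: $1,135.48 +$18.00 interest = $1,153.48; pay $565.00 → $588.48
Quarter 5: $588.48 +$9.00 interest = $597.48; pay $556.00 → $41.48
Quarter 6: $41.48 +$1.00 interest = $42.48; pay $42.48 → $0.00
Total interest: $42.00 + $34.00 + $26.00 + $18.00 + $9.00 + $1.00 = $130.00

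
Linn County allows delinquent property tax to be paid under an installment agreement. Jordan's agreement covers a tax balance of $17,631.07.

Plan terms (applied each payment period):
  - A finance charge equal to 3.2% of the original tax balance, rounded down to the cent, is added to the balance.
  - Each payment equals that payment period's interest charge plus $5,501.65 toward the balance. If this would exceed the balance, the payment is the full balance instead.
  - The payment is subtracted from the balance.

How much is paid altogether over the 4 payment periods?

$19,887.83

Payment period 1: $17,631.07 +$564.19 interest = $18,195.26; pay $6,065.84 → $12,129.42
Payment period 2: $12,129.42 +$564.19 interest = $12,693.61; pay $6,065.84 → $6,627.77
Payment period 3: $6,627.77 +$564.19 interest = $7,191.96; pay $6,065.84 → $1,126.12
Payment period 4: $1,126.12 +$564.19 interest = $1,690.31; pay $1,690.31 → $0.00
Total paid: $19,887.83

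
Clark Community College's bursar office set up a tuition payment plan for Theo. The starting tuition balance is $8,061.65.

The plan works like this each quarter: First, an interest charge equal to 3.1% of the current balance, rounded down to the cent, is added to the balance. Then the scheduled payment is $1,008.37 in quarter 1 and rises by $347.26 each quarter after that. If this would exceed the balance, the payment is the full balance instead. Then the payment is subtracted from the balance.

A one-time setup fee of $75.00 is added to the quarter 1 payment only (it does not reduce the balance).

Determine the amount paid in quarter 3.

$1,702.89

# | Opening | Interest | Payment | Fee | End bal
1 | $8,061.65 | $249.91 | $1,008.37 | $75.00 | $7,303.19
2 | $7,303.19 | $226.39 | $1,355.63 | — | $6,173.95
3 | $6,173.95 | $191.39 | $1,702.89 | — | $4,662.45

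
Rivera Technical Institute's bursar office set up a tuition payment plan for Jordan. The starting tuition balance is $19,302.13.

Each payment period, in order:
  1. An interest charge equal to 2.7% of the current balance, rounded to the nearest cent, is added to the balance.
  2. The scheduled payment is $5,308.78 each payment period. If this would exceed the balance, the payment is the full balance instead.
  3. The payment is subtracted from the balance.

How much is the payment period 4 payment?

Payment period 1: $19,302.13 +$521.16 interest = $19,823.29; pay $5,308.78 → $14,514.51
Payment period 2: $14,514.51 +$391.89 interest = $14,906.40; pay $5,308.78 → $9,597.62
Payment period 3: $9,597.62 +$259.14 interest = $9,856.76; pay $5,308.78 → $4,547.98
Payment period 4: $4,547.98 +$122.80 interest = $4,670.78; pay $4,670.78 → $0.00

$4,670.78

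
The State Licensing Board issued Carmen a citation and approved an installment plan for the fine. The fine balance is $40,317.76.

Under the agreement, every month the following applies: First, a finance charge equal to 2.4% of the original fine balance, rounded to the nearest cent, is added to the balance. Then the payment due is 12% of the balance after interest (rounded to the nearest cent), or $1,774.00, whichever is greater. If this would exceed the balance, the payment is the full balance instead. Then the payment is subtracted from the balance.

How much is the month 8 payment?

$2,596.86

# | Opening | Interest | Payment | End bal
1 | $40,317.76 | $967.63 | $4,954.25 | $36,331.14
2 | $36,331.14 | $967.63 | $4,475.85 | $32,822.92
3 | $32,822.92 | $967.63 | $4,054.87 | $29,735.68
4 | $29,735.68 | $967.63 | $3,684.40 | $27,018.91
5 | $27,018.91 | $967.63 | $3,358.38 | $24,628.16
6 | $24,628.16 | $967.63 | $3,071.49 | $22,524.30
7 | $22,524.30 | $967.63 | $2,819.03 | $20,672.90
8 | $20,672.90 | $967.63 | $2,596.86 | $19,043.67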